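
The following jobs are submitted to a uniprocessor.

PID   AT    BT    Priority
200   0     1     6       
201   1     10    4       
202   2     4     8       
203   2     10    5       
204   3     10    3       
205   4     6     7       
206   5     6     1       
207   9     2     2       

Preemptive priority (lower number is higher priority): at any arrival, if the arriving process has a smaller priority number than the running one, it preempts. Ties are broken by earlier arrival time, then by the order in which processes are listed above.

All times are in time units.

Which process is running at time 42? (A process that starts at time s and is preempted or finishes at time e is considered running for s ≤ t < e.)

205

Timeline: | 200 0-1 | 201 1-3 | 204 3-5 | 206 5-11 | 207 11-13 | 204 13-21 | 201 21-29 | 203 29-39 | 205 39-45 | 202 45-49 |
Completion: 200=1  201=29  202=49  203=39  204=21  205=45  206=11  207=13
Turnaround (C−A): 200=1  201=28  202=47  203=37  204=18  205=41  206=6  207=4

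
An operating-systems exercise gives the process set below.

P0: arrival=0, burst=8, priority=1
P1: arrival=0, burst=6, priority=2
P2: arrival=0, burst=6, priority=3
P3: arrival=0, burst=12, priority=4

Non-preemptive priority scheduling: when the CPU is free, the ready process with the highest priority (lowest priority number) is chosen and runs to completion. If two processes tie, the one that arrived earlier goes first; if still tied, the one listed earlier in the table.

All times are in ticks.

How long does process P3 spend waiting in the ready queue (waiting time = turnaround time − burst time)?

Timeline: | P0 0-8 | P1 8-14 | P2 14-20 | P3 20-32 |
Completion: P0=8  P1=14  P2=20  P3=32
Waiting(P3) = turnaround − burst = 32 − 12 = 20

20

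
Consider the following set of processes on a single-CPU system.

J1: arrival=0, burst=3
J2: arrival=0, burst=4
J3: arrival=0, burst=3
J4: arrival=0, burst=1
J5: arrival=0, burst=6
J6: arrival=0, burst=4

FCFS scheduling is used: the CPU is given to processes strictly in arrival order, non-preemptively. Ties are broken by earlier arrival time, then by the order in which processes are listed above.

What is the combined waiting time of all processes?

48

Gantt: | J1 0-3 | J2 3-7 | J3 7-10 | J4 10-11 | J5 11-17 | J6 17-21 |
Completion: J1=3  J2=7  J3=10  J4=11  J5=17  J6=21
Turnaround (C−A): J1=3  J2=7  J3=10  J4=11  J5=17  J6=21
Waiting = turnaround − burst: J1=0, J2=3, J3=7, J4=10, J5=11, J6=17
Total waiting = 0 + 3 + 7 + 10 + 11 + 17 = 48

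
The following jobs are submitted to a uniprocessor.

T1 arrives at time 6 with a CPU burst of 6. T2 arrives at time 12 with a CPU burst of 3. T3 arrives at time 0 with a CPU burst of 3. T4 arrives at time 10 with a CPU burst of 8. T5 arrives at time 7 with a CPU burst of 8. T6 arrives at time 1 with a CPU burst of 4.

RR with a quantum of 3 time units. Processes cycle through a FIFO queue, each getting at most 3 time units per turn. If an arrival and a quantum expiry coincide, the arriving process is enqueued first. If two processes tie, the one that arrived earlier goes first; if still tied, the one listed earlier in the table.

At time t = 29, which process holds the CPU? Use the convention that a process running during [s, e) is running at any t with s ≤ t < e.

Schedule: | T3 0-3 | T6 3-6 | T1 6-9 | T6 9-10 | T5 10-13 | T1 13-16 | T4 16-19 | T2 19-22 | T5 22-25 | T4 25-28 | T5 28-30 | T4 30-32 |
Completion: T1=16  T2=22  T3=3  T4=32  T5=30  T6=10
Turnaround (C−A): T1=10  T2=10  T3=3  T4=22  T5=23  T6=9

T5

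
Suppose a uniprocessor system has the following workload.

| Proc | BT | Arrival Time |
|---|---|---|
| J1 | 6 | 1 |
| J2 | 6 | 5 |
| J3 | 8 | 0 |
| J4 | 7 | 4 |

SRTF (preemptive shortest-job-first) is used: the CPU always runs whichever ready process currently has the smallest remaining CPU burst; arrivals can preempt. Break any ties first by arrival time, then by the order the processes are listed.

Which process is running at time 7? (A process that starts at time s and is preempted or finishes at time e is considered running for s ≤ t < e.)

Timeline: | J3 0-1 | J1 1-7 | J2 7-13 | J3 13-20 | J4 20-27 |
Completion: J1=7  J2=13  J3=20  J4=27

J2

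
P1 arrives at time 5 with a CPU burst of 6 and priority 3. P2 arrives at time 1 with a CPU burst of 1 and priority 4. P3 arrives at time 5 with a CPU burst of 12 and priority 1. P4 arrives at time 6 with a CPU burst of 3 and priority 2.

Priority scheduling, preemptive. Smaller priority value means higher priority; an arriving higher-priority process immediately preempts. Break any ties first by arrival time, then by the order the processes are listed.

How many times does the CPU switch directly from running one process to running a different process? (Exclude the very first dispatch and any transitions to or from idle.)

2

Timeline: | idle 0-1 | P2 1-2 | idle 2-5 | P3 5-17 | P4 17-20 | P1 20-26 |
Completion: P1=26  P2=2  P3=17  P4=20
Turnaround (C−A): P1=21  P2=1  P3=12  P4=14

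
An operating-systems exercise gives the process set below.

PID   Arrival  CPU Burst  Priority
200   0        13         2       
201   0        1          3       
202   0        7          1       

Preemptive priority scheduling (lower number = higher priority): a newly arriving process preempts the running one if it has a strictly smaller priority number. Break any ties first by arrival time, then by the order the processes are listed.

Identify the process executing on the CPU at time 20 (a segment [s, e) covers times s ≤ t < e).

Timeline: | 202 0-7 | 200 7-20 | 201 20-21 |
Completion: 200=20  201=21  202=7

201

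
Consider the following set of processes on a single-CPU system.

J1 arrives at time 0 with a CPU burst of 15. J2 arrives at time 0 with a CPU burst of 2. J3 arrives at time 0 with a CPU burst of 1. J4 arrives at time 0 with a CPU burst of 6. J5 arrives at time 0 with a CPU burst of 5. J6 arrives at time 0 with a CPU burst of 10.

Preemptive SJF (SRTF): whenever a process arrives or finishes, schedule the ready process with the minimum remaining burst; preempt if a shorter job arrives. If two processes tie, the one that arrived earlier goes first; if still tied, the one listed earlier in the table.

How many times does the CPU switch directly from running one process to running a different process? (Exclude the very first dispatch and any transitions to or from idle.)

Timeline: | J3 0-1 | J2 1-3 | J5 3-8 | J4 8-14 | J6 14-24 | J1 24-39 |
Completion: J1=39  J2=3  J3=1  J4=14  J5=8  J6=24
Turnaround (C−A): J1=39  J2=3  J3=1  J4=14  J5=8  J6=24

5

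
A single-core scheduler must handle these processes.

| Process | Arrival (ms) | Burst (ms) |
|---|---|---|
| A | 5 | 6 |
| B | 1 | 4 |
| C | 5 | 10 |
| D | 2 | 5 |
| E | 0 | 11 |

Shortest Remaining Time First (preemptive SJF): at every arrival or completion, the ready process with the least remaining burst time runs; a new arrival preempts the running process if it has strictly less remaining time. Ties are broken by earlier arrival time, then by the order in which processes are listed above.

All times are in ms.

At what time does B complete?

Schedule: | E 0-1 | B 1-5 | D 5-10 | A 10-16 | E 16-26 | C 26-36 |
Completion: A=16  B=5  C=36  D=10  E=26

5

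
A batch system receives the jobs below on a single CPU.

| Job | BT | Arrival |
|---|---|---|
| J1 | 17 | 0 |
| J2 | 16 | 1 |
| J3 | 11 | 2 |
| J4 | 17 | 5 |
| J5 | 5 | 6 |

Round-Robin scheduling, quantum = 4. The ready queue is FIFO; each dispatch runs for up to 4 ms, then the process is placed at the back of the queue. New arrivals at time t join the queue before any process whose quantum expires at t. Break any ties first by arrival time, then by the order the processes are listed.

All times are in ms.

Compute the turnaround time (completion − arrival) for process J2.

Timeline: | J1 0-4 | J2 4-8 | J3 8-12 | J1 12-16 | J4 16-20 | J5 20-24 | J2 24-28 | J3 28-32 | J1 32-36 | J4 36-40 | J5 40-41 | J2 41-45 | J3 45-48 | J1 48-52 | J4 52-56 | J2 56-60 | J1 60-61 | J4 61-66 |
Completion: J1=61  J2=60  J3=48  J4=66  J5=41
Turnaround (C−A): J1=61  J2=59  J3=46  J4=61  J5=35
Turnaround(J2) = completion − arrival = 60 − 1 = 59

59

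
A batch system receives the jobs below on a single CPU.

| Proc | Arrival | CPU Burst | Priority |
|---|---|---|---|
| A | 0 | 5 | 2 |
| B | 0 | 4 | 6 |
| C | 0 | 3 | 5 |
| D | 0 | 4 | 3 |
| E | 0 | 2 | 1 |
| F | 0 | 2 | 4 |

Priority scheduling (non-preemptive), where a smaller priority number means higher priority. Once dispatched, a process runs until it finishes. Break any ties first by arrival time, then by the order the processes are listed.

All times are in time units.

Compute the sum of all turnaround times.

Schedule: | E 0-2 | A 2-7 | D 7-11 | F 11-13 | C 13-16 | B 16-20 |
Completion: A=7  B=20  C=16  D=11  E=2  F=13
Turnaround (C−A): A=7  B=20  C=16  D=11  E=2  F=13
Turnaround = completion − arrival: A=7, B=20, C=16, D=11, E=2, F=13
Total turnaround = 7 + 20 + 16 + 11 + 2 + 13 = 69

69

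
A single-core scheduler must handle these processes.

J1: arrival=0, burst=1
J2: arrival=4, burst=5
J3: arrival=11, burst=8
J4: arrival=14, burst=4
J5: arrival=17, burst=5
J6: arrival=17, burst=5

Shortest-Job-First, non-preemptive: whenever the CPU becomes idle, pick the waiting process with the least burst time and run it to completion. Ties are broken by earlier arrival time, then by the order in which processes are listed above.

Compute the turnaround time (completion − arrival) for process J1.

1

Schedule: | J1 0-1 | idle 1-4 | J2 4-9 | idle 9-11 | J3 11-19 | J4 19-23 | J5 23-28 | J6 28-33 |
Completion: J1=1  J2=9  J3=19  J4=23  J5=28  J6=33
Turnaround (C−A): J1=1  J2=5  J3=8  J4=9  J5=11  J6=16
Turnaround(J1) = completion − arrival = 1 − 0 = 1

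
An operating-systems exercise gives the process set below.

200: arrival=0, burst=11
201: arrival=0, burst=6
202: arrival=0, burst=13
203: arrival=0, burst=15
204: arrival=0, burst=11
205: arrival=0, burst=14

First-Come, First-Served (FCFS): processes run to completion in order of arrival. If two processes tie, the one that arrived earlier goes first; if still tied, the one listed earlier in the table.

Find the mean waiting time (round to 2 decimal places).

26.50

Gantt: | 200 0-11 | 201 11-17 | 202 17-30 | 203 30-45 | 204 45-56 | 205 56-70 |
Completion: 200=11  201=17  202=30  203=45  204=56  205=70
Turnaround (C−A): 200=11  201=17  202=30  203=45  204=56  205=70
Waiting times: 200=0, 201=11, 202=17, 203=30, 204=45, 205=56
Average waiting = (0+11+17+30+45+56) / 6 = 159/6 = 26.50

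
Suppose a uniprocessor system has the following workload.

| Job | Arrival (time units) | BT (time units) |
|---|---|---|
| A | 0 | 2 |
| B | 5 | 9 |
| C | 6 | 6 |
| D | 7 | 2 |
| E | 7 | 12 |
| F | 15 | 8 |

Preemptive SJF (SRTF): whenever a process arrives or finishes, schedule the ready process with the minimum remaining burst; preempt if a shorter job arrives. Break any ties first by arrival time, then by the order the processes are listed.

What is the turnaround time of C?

Timeline: | A 0-2 | idle 2-5 | B 5-6 | C 6-7 | D 7-9 | C 9-14 | B 14-22 | F 22-30 | E 30-42 |
Completion: A=2  B=22  C=14  D=9  E=42  F=30
Turnaround(C) = completion − arrival = 14 − 6 = 8

8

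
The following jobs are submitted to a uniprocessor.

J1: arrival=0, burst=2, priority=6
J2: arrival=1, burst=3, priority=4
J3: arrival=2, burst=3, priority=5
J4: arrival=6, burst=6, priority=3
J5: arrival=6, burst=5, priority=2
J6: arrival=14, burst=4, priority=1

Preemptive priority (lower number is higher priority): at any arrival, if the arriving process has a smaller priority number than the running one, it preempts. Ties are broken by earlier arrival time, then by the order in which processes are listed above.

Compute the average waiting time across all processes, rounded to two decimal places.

Schedule: | J1 0-1 | J2 1-4 | J3 4-6 | J5 6-11 | J4 11-14 | J6 14-18 | J4 18-21 | J3 21-22 | J1 22-23 |
Completion: J1=23  J2=4  J3=22  J4=21  J5=11  J6=18
Turnaround (C−A): J1=23  J2=3  J3=20  J4=15  J5=5  J6=4
Waiting times: J1=21, J2=0, J3=17, J4=9, J5=0, J6=0
Average waiting = (21+0+17+9+0+0) / 6 = 47/6 = 7.83

7.83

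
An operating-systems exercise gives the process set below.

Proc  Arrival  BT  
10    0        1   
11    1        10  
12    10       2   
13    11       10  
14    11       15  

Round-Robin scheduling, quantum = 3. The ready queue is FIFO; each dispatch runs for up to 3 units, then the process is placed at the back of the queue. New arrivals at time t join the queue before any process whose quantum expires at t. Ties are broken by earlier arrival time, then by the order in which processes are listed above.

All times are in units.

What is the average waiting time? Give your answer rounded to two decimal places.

Timeline: | 10 0-1 | 11 1-10 | 12 10-12 | 11 12-13 | 13 13-16 | 14 16-19 | 13 19-22 | 14 22-25 | 13 25-28 | 14 28-31 | 13 31-32 | 14 32-38 |
Completion: 10=1  11=13  12=12  13=32  14=38
Waiting times: 10=0, 11=2, 12=0, 13=11, 14=12
Average waiting = (0+2+0+11+12) / 5 = 25/5 = 5.00

5.00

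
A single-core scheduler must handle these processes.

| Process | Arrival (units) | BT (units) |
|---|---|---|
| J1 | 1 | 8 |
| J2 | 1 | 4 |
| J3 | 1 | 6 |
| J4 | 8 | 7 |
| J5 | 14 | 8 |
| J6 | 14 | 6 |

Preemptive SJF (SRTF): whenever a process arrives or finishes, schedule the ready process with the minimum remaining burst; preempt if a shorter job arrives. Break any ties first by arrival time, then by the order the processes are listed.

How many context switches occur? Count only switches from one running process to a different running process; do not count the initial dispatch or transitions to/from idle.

5

Timeline: | idle 0-1 | J2 1-5 | J3 5-11 | J4 11-18 | J6 18-24 | J1 24-32 | J5 32-40 |
Completion: J1=32  J2=5  J3=11  J4=18  J5=40  J6=24
Turnaround (C−A): J1=31  J2=4  J3=10  J4=10  J5=26  J6=10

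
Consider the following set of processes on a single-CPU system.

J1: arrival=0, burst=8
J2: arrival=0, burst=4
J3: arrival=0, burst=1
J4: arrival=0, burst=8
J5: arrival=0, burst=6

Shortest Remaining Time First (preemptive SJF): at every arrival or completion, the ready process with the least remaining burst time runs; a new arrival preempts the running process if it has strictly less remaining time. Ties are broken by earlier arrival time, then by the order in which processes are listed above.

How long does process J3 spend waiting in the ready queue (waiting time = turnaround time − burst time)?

0

Timeline: | J3 0-1 | J2 1-5 | J5 5-11 | J1 11-19 | J4 19-27 |
Completion: J1=19  J2=5  J3=1  J4=27  J5=11
Turnaround (C−A): J1=19  J2=5  J3=1  J4=27  J5=11
Waiting(J3) = turnaround − burst = 1 − 1 = 0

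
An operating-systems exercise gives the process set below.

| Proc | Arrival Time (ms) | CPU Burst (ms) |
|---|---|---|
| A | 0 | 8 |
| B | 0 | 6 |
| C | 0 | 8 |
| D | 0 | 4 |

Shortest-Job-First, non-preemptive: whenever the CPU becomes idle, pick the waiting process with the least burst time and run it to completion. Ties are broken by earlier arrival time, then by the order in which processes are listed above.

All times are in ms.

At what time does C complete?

26

Timeline: | D 0-4 | B 4-10 | A 10-18 | C 18-26 |
Completion: A=18  B=10  C=26  D=4
Turnaround (C−A): A=18  B=10  C=26  D=4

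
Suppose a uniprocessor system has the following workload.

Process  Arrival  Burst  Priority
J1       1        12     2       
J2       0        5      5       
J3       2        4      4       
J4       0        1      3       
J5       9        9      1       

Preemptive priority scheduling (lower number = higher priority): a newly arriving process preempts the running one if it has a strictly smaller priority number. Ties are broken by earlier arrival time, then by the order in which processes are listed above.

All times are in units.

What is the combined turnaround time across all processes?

86

Schedule: | J4 0-1 | J1 1-9 | J5 9-18 | J1 18-22 | J3 22-26 | J2 26-31 |
Completion: J1=22  J2=31  J3=26  J4=1  J5=18
Turnaround (C−A): J1=21  J2=31  J3=24  J4=1  J5=9
Turnaround = completion − arrival: J1=21, J2=31, J3=24, J4=1, J5=9
Total turnaround = 21 + 31 + 24 + 1 + 9 = 86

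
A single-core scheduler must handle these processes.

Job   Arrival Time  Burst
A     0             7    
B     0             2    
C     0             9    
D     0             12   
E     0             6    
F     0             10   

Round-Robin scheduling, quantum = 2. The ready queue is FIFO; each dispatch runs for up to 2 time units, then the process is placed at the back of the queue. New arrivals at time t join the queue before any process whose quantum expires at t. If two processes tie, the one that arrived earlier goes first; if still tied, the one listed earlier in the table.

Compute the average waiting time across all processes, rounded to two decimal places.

Timeline: | A 0-2 | B 2-4 | C 4-6 | D 6-8 | E 8-10 | F 10-12 | A 12-14 | C 14-16 | D 16-18 | E 18-20 | F 20-22 | A 22-24 | C 24-26 | D 26-28 | E 28-30 | F 30-32 | A 32-33 | C 33-35 | D 35-37 | F 37-39 | C 39-40 | D 40-42 | F 42-44 | D 44-46 |
Completion: A=33  B=4  C=40  D=46  E=30  F=44
Turnaround (C−A): A=33  B=4  C=40  D=46  E=30  F=44
Waiting times: A=26, B=2, C=31, D=34, E=24, F=34
Average waiting = (26+2+31+34+24+34) / 6 = 151/6 = 25.17

25.17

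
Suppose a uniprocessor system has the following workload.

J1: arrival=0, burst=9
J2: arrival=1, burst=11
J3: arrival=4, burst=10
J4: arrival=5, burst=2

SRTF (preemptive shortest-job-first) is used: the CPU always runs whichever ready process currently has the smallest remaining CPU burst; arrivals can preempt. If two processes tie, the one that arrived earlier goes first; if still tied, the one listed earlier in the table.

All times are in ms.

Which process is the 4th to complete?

J2

Gantt: | J1 0-5 | J4 5-7 | J1 7-11 | J3 11-21 | J2 21-32 |
Completion: J1=11  J2=32  J3=21  J4=7
Turnaround (C−A): J1=11  J2=31  J3=17  J4=2
Finish order: J4 → J1 → J3 → J2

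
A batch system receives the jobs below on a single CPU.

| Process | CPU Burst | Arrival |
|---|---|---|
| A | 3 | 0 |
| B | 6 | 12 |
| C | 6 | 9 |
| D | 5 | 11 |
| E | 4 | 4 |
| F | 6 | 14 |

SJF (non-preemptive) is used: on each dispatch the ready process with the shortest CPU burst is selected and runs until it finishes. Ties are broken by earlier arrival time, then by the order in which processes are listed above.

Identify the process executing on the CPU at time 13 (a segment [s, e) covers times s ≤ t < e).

Schedule: | A 0-3 | idle 3-4 | E 4-8 | idle 8-9 | C 9-15 | D 15-20 | B 20-26 | F 26-32 |
Completion: A=3  B=26  C=15  D=20  E=8  F=32
Turnaround (C−A): A=3  B=14  C=6  D=9  E=4  F=18

C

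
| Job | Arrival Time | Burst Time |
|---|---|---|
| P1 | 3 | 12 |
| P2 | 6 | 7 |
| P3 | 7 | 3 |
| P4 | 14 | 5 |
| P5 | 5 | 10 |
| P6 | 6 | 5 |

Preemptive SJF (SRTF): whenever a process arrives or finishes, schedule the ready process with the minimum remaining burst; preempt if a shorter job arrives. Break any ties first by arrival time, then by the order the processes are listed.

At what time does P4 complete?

Schedule: | idle 0-3 | P1 3-6 | P6 6-7 | P3 7-10 | P6 10-14 | P4 14-19 | P2 19-26 | P1 26-35 | P5 35-45 |
Completion: P1=35  P2=26  P3=10  P4=19  P5=45  P6=14
Turnaround (C−A): P1=32  P2=20  P3=3  P4=5  P5=40  P6=8

19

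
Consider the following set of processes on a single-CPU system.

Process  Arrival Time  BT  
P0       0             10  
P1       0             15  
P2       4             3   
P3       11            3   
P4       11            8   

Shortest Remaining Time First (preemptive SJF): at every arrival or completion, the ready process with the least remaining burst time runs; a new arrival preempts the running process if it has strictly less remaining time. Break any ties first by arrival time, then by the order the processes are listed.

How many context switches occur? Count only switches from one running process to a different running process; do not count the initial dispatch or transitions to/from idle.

Gantt: | P0 0-4 | P2 4-7 | P0 7-13 | P3 13-16 | P4 16-24 | P1 24-39 |
Completion: P0=13  P1=39  P2=7  P3=16  P4=24

5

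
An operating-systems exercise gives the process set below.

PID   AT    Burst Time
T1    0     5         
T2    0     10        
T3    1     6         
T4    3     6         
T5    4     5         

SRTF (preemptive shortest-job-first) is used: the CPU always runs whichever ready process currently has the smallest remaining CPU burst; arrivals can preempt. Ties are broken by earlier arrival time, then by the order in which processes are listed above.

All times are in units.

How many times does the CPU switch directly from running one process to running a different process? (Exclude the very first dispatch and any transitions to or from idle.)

4

Schedule: | T1 0-5 | T5 5-10 | T3 10-16 | T4 16-22 | T2 22-32 |
Completion: T1=5  T2=32  T3=16  T4=22  T5=10
Turnaround (C−A): T1=5  T2=32  T3=15  T4=19  T5=6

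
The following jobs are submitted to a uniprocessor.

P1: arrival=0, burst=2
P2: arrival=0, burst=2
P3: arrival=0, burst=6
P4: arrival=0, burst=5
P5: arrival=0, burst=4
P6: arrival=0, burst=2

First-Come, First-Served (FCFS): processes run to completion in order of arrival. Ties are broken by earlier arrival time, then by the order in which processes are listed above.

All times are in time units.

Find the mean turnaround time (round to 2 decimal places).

11.83

Timeline: | P1 0-2 | P2 2-4 | P3 4-10 | P4 10-15 | P5 15-19 | P6 19-21 |
Completion: P1=2  P2=4  P3=10  P4=15  P5=19  P6=21
Turnaround times: P1=2, P2=4, P3=10, P4=15, P5=19, P6=21
Average turnaround = (2+4+10+15+19+21) / 6 = 71/6 = 11.83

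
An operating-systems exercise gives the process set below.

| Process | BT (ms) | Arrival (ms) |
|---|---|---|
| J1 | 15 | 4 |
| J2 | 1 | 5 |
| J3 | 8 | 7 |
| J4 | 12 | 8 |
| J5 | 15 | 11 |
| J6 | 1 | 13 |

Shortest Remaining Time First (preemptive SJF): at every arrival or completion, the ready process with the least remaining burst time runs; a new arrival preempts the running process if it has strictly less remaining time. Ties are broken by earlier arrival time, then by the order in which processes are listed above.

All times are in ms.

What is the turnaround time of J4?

20

Schedule: | idle 0-4 | J1 4-5 | J2 5-6 | J1 6-7 | J3 7-13 | J6 13-14 | J3 14-16 | J4 16-28 | J1 28-41 | J5 41-56 |
Completion: J1=41  J2=6  J3=16  J4=28  J5=56  J6=14
Turnaround (C−A): J1=37  J2=1  J3=9  J4=20  J5=45  J6=1
Turnaround(J4) = completion − arrival = 28 − 8 = 20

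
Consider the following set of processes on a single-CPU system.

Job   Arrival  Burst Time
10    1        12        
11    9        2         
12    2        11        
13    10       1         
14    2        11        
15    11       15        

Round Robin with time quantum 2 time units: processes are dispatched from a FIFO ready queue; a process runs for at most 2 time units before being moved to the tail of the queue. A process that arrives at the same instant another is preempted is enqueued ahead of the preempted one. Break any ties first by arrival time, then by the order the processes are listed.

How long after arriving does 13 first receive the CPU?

Gantt: | idle 0-1 | 10 1-3 | 12 3-5 | 14 5-7 | 10 7-9 | 12 9-11 | 14 11-13 | 11 13-15 | 10 15-17 | 13 17-18 | 15 18-20 | 12 20-22 | 14 22-24 | 10 24-26 | 15 26-28 | 12 28-30 | 14 30-32 | 10 32-34 | 15 34-36 | 12 36-38 | 14 38-40 | 10 40-42 | 15 42-44 | 12 44-45 | 14 45-46 | 15 46-53 |
Completion: 10=42  11=15  12=45  13=18  14=46  15=53
Response(13) = first start − arrival = 17 − 10 = 7

7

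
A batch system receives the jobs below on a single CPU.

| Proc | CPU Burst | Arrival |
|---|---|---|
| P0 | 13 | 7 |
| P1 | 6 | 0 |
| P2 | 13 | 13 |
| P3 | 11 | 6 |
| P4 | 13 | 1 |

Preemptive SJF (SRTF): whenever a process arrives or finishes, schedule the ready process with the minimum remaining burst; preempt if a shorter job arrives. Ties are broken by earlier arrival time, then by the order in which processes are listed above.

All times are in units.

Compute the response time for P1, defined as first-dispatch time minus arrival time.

0

Gantt: | P1 0-6 | P3 6-17 | P4 17-30 | P0 30-43 | P2 43-56 |
Completion: P0=43  P1=6  P2=56  P3=17  P4=30
Turnaround (C−A): P0=36  P1=6  P2=43  P3=11  P4=29
Response(P1) = first start − arrival = 0 − 0 = 0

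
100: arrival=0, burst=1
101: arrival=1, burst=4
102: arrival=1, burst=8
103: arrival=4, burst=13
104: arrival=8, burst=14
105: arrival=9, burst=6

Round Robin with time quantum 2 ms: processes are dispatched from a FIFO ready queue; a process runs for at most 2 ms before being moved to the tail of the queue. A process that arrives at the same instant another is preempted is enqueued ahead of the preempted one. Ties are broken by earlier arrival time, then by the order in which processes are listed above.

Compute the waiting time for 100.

0

Gantt: | 100 0-1 | 101 1-3 | 102 3-5 | 101 5-7 | 103 7-9 | 102 9-11 | 104 11-13 | 105 13-15 | 103 15-17 | 102 17-19 | 104 19-21 | 105 21-23 | 103 23-25 | 102 25-27 | 104 27-29 | 105 29-31 | 103 31-33 | 104 33-35 | 103 35-37 | 104 37-39 | 103 39-41 | 104 41-43 | 103 43-44 | 104 44-46 |
Completion: 100=1  101=7  102=27  103=44  104=46  105=31
Turnaround (C−A): 100=1  101=6  102=26  103=40  104=38  105=22
Waiting(100) = turnaround − burst = 1 − 1 = 0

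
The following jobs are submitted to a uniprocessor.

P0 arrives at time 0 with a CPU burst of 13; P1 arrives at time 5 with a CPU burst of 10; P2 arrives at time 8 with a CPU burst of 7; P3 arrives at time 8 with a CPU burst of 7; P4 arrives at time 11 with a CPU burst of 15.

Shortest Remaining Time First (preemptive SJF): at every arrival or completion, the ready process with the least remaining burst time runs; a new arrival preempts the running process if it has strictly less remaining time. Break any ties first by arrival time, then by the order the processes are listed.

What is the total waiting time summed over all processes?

65

Schedule: | P0 0-13 | P2 13-20 | P3 20-27 | P1 27-37 | P4 37-52 |
Completion: P0=13  P1=37  P2=20  P3=27  P4=52
Turnaround (C−A): P0=13  P1=32  P2=12  P3=19  P4=41
Waiting = turnaround − burst: P0=0, P1=22, P2=5, P3=12, P4=26
Total waiting = 0 + 22 + 5 + 12 + 26 = 65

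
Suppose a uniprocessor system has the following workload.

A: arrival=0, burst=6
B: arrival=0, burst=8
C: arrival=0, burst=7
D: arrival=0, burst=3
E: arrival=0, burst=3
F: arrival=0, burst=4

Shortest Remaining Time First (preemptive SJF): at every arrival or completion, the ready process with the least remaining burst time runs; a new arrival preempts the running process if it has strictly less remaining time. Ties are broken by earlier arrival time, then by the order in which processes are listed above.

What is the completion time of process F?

Timeline: | D 0-3 | E 3-6 | F 6-10 | A 10-16 | C 16-23 | B 23-31 |
Completion: A=16  B=31  C=23  D=3  E=6  F=10

10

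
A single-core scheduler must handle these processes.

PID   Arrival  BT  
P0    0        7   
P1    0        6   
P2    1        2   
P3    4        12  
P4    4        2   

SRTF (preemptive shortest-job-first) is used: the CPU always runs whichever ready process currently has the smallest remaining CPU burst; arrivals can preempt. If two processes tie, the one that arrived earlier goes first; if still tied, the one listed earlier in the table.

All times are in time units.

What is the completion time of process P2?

Gantt: | P1 0-1 | P2 1-3 | P1 3-4 | P4 4-6 | P1 6-10 | P0 10-17 | P3 17-29 |
Completion: P0=17  P1=10  P2=3  P3=29  P4=6
Turnaround (C−A): P0=17  P1=10  P2=2  P3=25  P4=2

3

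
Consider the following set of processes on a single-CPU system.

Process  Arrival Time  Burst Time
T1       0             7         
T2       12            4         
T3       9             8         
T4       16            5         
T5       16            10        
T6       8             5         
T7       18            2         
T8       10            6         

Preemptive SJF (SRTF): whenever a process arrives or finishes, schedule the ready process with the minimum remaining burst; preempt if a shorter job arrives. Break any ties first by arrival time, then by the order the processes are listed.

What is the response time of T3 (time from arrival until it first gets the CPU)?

21

Gantt: | T1 0-7 | idle 7-8 | T6 8-13 | T2 13-17 | T4 17-18 | T7 18-20 | T4 20-24 | T8 24-30 | T3 30-38 | T5 38-48 |
Completion: T1=7  T2=17  T3=38  T4=24  T5=48  T6=13  T7=20  T8=30
Turnaround (C−A): T1=7  T2=5  T3=29  T4=8  T5=32  T6=5  T7=2  T8=20
Response(T3) = first start − arrival = 30 − 9 = 21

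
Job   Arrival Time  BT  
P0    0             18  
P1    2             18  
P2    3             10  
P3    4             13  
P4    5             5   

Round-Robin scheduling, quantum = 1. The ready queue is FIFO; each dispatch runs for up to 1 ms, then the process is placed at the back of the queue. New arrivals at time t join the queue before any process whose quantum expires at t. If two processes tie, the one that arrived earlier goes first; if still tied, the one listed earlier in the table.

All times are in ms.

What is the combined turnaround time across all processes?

Gantt: | P0 0-2 | P1 2-3 | P0 3-4 | P2 4-5 | P1 5-6 | P3 6-7 | P0 7-8 | P4 8-9 | P2 9-10 | P1 10-11 | P3 11-12 | P0 12-13 | P4 13-14 | P2 14-15 | P1 15-16 | P3 16-17 | P0 17-18 | P4 18-19 | P2 19-20 | P1 20-21 | P3 21-22 | P0 22-23 | P4 23-24 | P2 24-25 | P1 25-26 | P3 26-27 | P0 27-28 | P4 28-29 | P2 29-30 | P1 30-31 | P3 31-32 | P0 32-33 | P2 33-34 | P1 34-35 | P3 35-36 | P0 36-37 | P2 37-38 | P1 38-39 | P3 39-40 | P0 40-41 | P2 41-42 | P1 42-43 | P3 43-44 | P0 44-45 | P2 45-46 | P1 46-47 | P3 47-48 | P0 48-49 | P1 49-50 | P3 50-51 | P0 51-52 | P1 52-53 | P3 53-54 | P0 54-55 | P1 55-56 | P3 56-57 | P0 57-58 | P1 58-59 | P0 59-60 | P1 60-61 | P0 61-62 | P1 62-64 |
Completion: P0=62  P1=64  P2=46  P3=57  P4=29
Turnaround (C−A): P0=62  P1=62  P2=43  P3=53  P4=24
Turnaround = completion − arrival: P0=62, P1=62, P2=43, P3=53, P4=24
Total turnaround = 62 + 62 + 43 + 53 + 24 = 244

244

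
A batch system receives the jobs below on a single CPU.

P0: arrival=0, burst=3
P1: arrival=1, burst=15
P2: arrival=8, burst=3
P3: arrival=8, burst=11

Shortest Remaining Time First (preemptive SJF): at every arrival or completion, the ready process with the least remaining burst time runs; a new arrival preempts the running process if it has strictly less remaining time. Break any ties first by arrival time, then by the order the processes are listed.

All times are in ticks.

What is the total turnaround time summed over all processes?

Schedule: | P0 0-3 | P1 3-8 | P2 8-11 | P1 11-21 | P3 21-32 |
Completion: P0=3  P1=21  P2=11  P3=32
Turnaround = completion − arrival: P0=3, P1=20, P2=3, P3=24
Total turnaround = 3 + 20 + 3 + 24 = 50

50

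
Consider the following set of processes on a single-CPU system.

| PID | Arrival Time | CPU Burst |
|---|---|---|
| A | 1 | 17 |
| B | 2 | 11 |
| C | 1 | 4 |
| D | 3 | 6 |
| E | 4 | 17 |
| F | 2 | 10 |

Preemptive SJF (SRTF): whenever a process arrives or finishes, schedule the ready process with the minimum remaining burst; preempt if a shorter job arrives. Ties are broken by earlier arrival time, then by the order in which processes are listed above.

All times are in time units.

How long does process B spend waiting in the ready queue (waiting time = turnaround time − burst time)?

Timeline: | idle 0-1 | C 1-5 | D 5-11 | F 11-21 | B 21-32 | A 32-49 | E 49-66 |
Completion: A=49  B=32  C=5  D=11  E=66  F=21
Turnaround (C−A): A=48  B=30  C=4  D=8  E=62  F=19
Waiting(B) = turnaround − burst = 30 − 11 = 19

19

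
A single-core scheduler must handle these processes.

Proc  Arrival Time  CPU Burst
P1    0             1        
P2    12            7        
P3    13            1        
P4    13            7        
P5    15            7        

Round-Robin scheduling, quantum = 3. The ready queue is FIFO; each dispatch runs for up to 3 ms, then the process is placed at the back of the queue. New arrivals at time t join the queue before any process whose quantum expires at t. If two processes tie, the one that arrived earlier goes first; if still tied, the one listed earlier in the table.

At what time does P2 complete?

32

Schedule: | P1 0-1 | idle 1-12 | P2 12-15 | P3 15-16 | P4 16-19 | P5 19-22 | P2 22-25 | P4 25-28 | P5 28-31 | P2 31-32 | P4 32-33 | P5 33-34 |
Completion: P1=1  P2=32  P3=16  P4=33  P5=34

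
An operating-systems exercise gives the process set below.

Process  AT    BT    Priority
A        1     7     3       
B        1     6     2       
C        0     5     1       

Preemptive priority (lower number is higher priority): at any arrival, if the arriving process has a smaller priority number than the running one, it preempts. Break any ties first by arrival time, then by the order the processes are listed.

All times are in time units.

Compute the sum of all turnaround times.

Timeline: | C 0-5 | B 5-11 | A 11-18 |
Completion: A=18  B=11  C=5
Turnaround (C−A): A=17  B=10  C=5
Turnaround = completion − arrival: A=17, B=10, C=5
Total turnaround = 17 + 10 + 5 = 32

32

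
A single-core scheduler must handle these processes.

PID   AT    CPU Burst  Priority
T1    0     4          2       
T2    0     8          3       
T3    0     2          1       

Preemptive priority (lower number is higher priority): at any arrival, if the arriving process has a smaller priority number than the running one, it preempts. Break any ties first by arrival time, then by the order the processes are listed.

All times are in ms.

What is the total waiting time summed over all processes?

Timeline: | T3 0-2 | T1 2-6 | T2 6-14 |
Completion: T1=6  T2=14  T3=2
Waiting = turnaround − burst: T1=2, T2=6, T3=0
Total waiting = 2 + 6 + 0 = 8

8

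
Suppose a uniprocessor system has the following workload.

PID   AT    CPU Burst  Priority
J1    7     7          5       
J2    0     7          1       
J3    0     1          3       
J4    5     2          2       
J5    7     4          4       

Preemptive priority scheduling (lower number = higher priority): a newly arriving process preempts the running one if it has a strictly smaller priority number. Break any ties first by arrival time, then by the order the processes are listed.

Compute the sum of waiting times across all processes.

21

Gantt: | J2 0-7 | J4 7-9 | J3 9-10 | J5 10-14 | J1 14-21 |
Completion: J1=21  J2=7  J3=10  J4=9  J5=14
Waiting = turnaround − burst: J1=7, J2=0, J3=9, J4=2, J5=3
Total waiting = 7 + 0 + 9 + 2 + 3 = 21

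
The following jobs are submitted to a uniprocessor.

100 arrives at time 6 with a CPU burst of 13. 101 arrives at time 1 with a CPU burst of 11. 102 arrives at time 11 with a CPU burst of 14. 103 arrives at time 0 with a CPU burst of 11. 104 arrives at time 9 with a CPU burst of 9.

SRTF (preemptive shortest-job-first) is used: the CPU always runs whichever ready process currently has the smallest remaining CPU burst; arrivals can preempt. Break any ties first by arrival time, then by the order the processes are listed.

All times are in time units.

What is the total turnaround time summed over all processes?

137

Gantt: | 103 0-11 | 104 11-20 | 101 20-31 | 100 31-44 | 102 44-58 |
Completion: 100=44  101=31  102=58  103=11  104=20
Turnaround (C−A): 100=38  101=30  102=47  103=11  104=11
Turnaround = completion − arrival: 100=38, 101=30, 102=47, 103=11, 104=11
Total turnaround = 38 + 30 + 47 + 11 + 11 = 137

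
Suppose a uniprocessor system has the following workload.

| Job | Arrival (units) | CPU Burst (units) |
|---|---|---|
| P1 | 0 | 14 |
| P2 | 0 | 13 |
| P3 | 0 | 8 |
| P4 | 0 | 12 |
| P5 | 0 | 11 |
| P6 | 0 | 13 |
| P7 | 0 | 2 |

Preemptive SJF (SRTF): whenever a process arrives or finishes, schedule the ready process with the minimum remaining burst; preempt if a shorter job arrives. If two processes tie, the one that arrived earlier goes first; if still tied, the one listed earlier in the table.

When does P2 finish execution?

46

Schedule: | P7 0-2 | P3 2-10 | P5 10-21 | P4 21-33 | P2 33-46 | P6 46-59 | P1 59-73 |
Completion: P1=73  P2=46  P3=10  P4=33  P5=21  P6=59  P7=2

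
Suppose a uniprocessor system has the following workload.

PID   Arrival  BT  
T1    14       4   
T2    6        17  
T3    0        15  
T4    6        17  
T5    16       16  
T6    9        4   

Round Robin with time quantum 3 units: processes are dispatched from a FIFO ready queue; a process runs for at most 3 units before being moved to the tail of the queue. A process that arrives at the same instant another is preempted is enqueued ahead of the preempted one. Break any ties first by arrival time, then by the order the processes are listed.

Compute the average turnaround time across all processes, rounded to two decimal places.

46.17

Schedule: | T3 0-6 | T2 6-9 | T4 9-12 | T3 12-15 | T6 15-18 | T2 18-21 | T4 21-24 | T1 24-27 | T3 27-30 | T5 30-33 | T6 33-34 | T2 34-37 | T4 37-40 | T1 40-41 | T3 41-44 | T5 44-47 | T2 47-50 | T4 50-53 | T5 53-56 | T2 56-59 | T4 59-62 | T5 62-65 | T2 65-67 | T4 67-69 | T5 69-73 |
Completion: T1=41  T2=67  T3=44  T4=69  T5=73  T6=34
Turnaround (C−A): T1=27  T2=61  T3=44  T4=63  T5=57  T6=25
Turnaround times: T1=27, T2=61, T3=44, T4=63, T5=57, T6=25
Average turnaround = (27+61+44+63+57+25) / 6 = 277/6 = 46.17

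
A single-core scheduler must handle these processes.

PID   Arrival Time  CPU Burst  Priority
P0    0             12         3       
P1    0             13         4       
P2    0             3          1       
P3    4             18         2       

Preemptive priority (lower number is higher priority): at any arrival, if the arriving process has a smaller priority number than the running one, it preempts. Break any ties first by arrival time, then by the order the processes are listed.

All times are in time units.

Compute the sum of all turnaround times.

100

Schedule: | P2 0-3 | P0 3-4 | P3 4-22 | P0 22-33 | P1 33-46 |
Completion: P0=33  P1=46  P2=3  P3=22
Turnaround (C−A): P0=33  P1=46  P2=3  P3=18
Turnaround = completion − arrival: P0=33, P1=46, P2=3, P3=18
Total turnaround = 33 + 46 + 3 + 18 = 100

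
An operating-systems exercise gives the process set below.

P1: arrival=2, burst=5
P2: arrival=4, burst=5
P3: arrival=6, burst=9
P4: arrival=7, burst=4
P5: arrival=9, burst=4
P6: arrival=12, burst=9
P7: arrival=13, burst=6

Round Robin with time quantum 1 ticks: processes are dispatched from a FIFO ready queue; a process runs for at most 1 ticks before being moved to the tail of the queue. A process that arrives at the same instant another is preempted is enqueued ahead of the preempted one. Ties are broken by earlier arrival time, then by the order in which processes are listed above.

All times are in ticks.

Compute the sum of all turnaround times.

167

Timeline: | idle 0-2 | P1 2-4 | P2 4-5 | P1 5-6 | P2 6-7 | P3 7-8 | P1 8-9 | P4 9-10 | P2 10-11 | P3 11-12 | P5 12-13 | P1 13-14 | P4 14-15 | P2 15-16 | P6 16-17 | P3 17-18 | P7 18-19 | P5 19-20 | P4 20-21 | P2 21-22 | P6 22-23 | P3 23-24 | P7 24-25 | P5 25-26 | P4 26-27 | P6 27-28 | P3 28-29 | P7 29-30 | P5 30-31 | P6 31-32 | P3 32-33 | P7 33-34 | P6 34-35 | P3 35-36 | P7 36-37 | P6 37-38 | P3 38-39 | P7 39-40 | P6 40-41 | P3 41-42 | P6 42-44 |
Completion: P1=14  P2=22  P3=42  P4=27  P5=31  P6=44  P7=40
Turnaround = completion − arrival: P1=12, P2=18, P3=36, P4=20, P5=22, P6=32, P7=27
Total turnaround = 12 + 18 + 36 + 20 + 22 + 32 + 27 = 167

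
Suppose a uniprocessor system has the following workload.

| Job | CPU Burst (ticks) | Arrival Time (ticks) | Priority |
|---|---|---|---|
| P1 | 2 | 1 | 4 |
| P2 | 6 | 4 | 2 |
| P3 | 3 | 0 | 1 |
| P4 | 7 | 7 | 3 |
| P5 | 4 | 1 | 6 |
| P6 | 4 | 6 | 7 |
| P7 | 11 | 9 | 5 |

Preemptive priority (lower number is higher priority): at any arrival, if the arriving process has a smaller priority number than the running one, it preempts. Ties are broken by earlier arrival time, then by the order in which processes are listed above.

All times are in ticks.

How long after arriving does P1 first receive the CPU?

2

Timeline: | P3 0-3 | P1 3-4 | P2 4-10 | P4 10-17 | P1 17-18 | P7 18-29 | P5 29-33 | P6 33-37 |
Completion: P1=18  P2=10  P3=3  P4=17  P5=33  P6=37  P7=29
Response(P1) = first start − arrival = 3 − 1 = 2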